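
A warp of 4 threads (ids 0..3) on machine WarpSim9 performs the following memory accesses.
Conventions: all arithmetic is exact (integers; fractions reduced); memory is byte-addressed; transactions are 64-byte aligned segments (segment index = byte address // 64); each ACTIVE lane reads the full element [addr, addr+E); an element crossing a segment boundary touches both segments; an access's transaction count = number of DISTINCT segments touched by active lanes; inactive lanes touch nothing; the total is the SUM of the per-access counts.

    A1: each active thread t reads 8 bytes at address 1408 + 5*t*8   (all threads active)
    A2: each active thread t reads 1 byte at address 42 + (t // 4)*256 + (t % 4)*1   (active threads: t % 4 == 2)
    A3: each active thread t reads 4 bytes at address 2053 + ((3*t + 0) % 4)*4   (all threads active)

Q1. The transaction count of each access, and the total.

A1: 2 transactions
A2: 1 transaction
A3: 1 transaction

Answer: 2,1,1; total 4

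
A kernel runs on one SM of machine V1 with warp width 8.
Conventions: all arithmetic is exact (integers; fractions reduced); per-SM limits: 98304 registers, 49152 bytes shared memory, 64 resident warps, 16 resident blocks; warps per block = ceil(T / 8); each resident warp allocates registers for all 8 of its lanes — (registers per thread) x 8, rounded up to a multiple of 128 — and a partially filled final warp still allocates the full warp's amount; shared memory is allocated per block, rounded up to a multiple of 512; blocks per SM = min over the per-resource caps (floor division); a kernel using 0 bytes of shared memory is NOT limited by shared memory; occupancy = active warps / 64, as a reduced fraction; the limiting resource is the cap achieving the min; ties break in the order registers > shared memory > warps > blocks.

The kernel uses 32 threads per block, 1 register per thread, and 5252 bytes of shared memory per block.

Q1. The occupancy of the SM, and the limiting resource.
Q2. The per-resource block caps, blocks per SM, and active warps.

Answer: occupancy 1/2, limited by shared memory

registers: 192 blocks
shared memory: 8 blocks
warps: 16 blocks
blocks: 16 blocks

Answer: 8 blocks, 32 active warps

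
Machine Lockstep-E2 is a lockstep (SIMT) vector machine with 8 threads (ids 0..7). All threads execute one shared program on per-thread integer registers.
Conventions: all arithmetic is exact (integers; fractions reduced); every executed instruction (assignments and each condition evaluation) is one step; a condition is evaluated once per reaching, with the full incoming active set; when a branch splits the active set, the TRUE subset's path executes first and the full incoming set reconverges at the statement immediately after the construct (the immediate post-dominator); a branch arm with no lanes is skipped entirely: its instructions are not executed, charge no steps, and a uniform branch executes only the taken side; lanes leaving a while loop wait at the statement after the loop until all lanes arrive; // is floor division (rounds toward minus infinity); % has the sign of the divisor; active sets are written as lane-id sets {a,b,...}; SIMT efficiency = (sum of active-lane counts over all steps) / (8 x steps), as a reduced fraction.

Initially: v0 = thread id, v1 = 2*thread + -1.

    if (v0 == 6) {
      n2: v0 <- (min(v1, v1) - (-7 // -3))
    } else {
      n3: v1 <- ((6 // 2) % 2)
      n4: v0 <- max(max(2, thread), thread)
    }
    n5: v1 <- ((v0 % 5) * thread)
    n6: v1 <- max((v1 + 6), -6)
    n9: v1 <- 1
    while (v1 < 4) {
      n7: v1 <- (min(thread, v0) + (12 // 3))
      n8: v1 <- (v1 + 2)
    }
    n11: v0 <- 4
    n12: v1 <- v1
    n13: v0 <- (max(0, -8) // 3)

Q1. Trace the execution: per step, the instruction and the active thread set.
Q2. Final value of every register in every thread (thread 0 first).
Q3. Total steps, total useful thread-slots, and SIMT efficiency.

step 0: eval (v0 == 6)               {0,1,2,3,4,5,6,7}
step 1: v0 <- (min(v1, v1) - (-7 // -3)) {6}
step 2: v1 <- ((6 // 2) % 2)         {0,1,2,3,4,5,7}
step 3: v0 <- max(max(2, thread), thread) {0,1,2,3,4,5,7}
step 4: v1 <- ((v0 % 5) * thread)    {0,1,2,3,4,5,6,7}
step 5: v1 <- max((v1 + 6), -6)      {0,1,2,3,4,5,6,7}
step 6: v1 <- 1                      {0,1,2,3,4,5,6,7}
step 7: eval (v1 < 4)                {0,1,2,3,4,5,6,7}
step 8: v1 <- (min(thread, v0) + (12 // 3)) {0,1,2,3,4,5,6,7}
step 9: v1 <- (v1 + 2)               {0,1,2,3,4,5,6,7}
step 10: eval (v1 < 4)                {0,1,2,3,4,5,6,7}
step 11: v0 <- 4                      {0,1,2,3,4,5,6,7}
step 12: v1 <- v1                     {0,1,2,3,4,5,6,7}
step 13: v0 <- (max(0, -8) // 3)      {0,1,2,3,4,5,6,7}

Answer: 14 steps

v0: 0,0,0,0,0,0,0,0
v1: 6,7,8,9,10,11,12,13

steps = 14; useful = 103; efficiency = 103/112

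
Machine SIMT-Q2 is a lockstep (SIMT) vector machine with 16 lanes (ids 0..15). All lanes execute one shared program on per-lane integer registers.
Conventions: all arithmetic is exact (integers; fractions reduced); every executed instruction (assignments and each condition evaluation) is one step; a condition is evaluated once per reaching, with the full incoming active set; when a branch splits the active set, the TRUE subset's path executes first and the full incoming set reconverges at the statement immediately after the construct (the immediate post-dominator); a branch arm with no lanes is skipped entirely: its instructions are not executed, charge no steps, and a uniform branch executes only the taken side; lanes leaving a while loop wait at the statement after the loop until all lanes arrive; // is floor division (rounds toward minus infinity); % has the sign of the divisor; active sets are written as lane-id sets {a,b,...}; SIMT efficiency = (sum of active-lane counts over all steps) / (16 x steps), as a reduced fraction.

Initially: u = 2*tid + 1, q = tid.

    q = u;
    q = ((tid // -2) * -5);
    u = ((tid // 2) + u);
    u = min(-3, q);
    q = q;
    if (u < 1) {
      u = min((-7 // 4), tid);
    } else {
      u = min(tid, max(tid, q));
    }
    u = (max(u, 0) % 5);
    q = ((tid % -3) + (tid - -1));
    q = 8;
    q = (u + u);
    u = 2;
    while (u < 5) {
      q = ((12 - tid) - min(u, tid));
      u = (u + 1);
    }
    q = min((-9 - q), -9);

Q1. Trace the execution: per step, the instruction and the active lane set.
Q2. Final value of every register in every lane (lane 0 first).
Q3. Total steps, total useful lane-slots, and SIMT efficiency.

step 0: q <- u                       {0,1,2,3,4,5,6,7,8,9,10,11,12,13,14,15}
step 1: q <- ((tid // -2) * -5)      {0,1,2,3,4,5,6,7,8,9,10,11,12,13,14,15}
step 2: u <- ((tid // 2) + u)        {0,1,2,3,4,5,6,7,8,9,10,11,12,13,14,15}
step 3: u <- min(-3, q)              {0,1,2,3,4,5,6,7,8,9,10,11,12,13,14,15}
step 4: q <- q                       {0,1,2,3,4,5,6,7,8,9,10,11,12,13,14,15}
step 5: eval (u < 1)                 {0,1,2,3,4,5,6,7,8,9,10,11,12,13,14,15}
step 6: u <- min((-7 // 4), tid)     {0,1,2,3,4,5,6,7,8,9,10,11,12,13,14,15}
step 7: u <- (max(u, 0) % 5)         {0,1,2,3,4,5,6,7,8,9,10,11,12,13,14,15}
step 8: q <- ((tid % -3) + (tid - -1)) {0,1,2,3,4,5,6,7,8,9,10,11,12,13,14,15}
step 9: q <- 8                       {0,1,2,3,4,5,6,7,8,9,10,11,12,13,14,15}
step 10: q <- (u + u)                 {0,1,2,3,4,5,6,7,8,9,10,11,12,13,14,15}
step 11: u <- 2                       {0,1,2,3,4,5,6,7,8,9,10,11,12,13,14,15}
step 12: eval (u < 5)                 {0,1,2,3,4,5,6,7,8,9,10,11,12,13,14,15}
step 13: q <- ((12 - tid) - min(u, tid)) {0,1,2,3,4,5,6,7,8,9,10,11,12,13,14,15}
step 14: u <- (u + 1)                 {0,1,2,3,4,5,6,7,8,9,10,11,12,13,14,15}
step 15: eval (u < 5)                 {0,1,2,3,4,5,6,7,8,9,10,11,12,13,14,15}
step 16: q <- ((12 - tid) - min(u, tid)) {0,1,2,3,4,5,6,7,8,9,10,11,12,13,14,15}
step 17: u <- (u + 1)                 {0,1,2,3,4,5,6,7,8,9,10,11,12,13,14,15}
step 18: eval (u < 5)                 {0,1,2,3,4,5,6,7,8,9,10,11,12,13,14,15}
step 19: q <- ((12 - tid) - min(u, tid)) {0,1,2,3,4,5,6,7,8,9,10,11,12,13,14,15}
step 20: u <- (u + 1)                 {0,1,2,3,4,5,6,7,8,9,10,11,12,13,14,15}
step 21: eval (u < 5)                 {0,1,2,3,4,5,6,7,8,9,10,11,12,13,14,15}
step 22: q <- min((-9 - q), -9)       {0,1,2,3,4,5,6,7,8,9,10,11,12,13,14,15}

Answer: 23 steps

u: 5,5,5,5,5,5,5,5,5,5,5,5,5,5,5,5
q: -21,-19,-17,-15,-13,-12,-11,-10,-9,-9,-9,-9,-9,-9,-9,-9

steps = 23; useful = 368; efficiency = 368/368 = 1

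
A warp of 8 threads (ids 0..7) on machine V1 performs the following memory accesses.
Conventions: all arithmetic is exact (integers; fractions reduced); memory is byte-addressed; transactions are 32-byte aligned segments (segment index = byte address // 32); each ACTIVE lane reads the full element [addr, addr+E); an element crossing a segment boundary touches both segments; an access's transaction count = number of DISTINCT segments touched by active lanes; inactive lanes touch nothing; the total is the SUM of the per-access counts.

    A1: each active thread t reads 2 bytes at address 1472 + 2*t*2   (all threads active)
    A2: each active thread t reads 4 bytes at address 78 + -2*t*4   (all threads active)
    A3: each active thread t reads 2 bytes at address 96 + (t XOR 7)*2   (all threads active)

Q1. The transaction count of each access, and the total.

A1: 1 transaction
A2: 3 transactions
A3: 1 transaction

Answer: 1,3,1; total 5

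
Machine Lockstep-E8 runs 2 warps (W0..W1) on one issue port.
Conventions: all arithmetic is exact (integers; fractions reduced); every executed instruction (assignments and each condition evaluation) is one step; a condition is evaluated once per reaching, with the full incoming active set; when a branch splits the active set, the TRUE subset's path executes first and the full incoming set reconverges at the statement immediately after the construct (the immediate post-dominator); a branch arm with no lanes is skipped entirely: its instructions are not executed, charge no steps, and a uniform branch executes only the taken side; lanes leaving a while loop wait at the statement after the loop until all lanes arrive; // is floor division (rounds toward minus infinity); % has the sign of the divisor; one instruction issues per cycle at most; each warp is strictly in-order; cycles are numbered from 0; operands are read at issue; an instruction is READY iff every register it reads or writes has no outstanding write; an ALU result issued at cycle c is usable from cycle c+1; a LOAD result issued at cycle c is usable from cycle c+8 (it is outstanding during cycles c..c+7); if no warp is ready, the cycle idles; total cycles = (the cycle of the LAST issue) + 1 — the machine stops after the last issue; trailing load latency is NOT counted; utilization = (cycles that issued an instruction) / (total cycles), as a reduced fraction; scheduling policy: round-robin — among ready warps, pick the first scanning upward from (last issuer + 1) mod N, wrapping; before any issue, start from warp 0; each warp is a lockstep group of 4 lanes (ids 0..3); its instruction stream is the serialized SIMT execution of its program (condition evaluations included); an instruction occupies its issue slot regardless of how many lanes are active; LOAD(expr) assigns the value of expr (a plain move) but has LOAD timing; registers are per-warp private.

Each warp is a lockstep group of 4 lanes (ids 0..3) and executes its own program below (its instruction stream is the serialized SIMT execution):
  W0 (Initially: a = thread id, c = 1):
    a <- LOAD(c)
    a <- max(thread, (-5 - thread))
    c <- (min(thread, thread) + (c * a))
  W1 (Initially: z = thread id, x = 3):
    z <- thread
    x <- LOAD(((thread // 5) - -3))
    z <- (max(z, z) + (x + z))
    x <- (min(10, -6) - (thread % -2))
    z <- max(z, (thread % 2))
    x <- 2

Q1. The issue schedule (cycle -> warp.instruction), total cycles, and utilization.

cycle 0: W0.I0
cycle 1: W1.I0
cycle 2: W1.I1
cycle 3: idle
cycle 4: idle
cycle 5: idle
cycle 6: idle
cycle 7: idle
cycle 8: W0.I1
cycle 9: W0.I2
cycle 10: W1.I2
cycle 11: W1.I3
cycle 12: W1.I4
cycle 13: W1.I5

Answer: 14 cycles, utilization 9/14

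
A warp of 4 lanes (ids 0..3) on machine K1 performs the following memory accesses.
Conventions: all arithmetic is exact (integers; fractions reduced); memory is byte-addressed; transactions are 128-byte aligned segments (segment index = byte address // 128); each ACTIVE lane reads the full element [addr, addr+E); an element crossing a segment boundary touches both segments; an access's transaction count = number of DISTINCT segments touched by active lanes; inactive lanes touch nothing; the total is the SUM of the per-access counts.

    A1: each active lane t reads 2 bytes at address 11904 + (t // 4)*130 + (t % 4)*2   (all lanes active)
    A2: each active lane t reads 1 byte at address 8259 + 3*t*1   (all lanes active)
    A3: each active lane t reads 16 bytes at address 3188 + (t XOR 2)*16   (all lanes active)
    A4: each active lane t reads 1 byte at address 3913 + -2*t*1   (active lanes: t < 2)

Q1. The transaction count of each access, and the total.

A1: 1 transaction
A2: 1 transaction
A3: 2 transactions
A4: 1 transaction

Answer: 1,1,2,1; total 5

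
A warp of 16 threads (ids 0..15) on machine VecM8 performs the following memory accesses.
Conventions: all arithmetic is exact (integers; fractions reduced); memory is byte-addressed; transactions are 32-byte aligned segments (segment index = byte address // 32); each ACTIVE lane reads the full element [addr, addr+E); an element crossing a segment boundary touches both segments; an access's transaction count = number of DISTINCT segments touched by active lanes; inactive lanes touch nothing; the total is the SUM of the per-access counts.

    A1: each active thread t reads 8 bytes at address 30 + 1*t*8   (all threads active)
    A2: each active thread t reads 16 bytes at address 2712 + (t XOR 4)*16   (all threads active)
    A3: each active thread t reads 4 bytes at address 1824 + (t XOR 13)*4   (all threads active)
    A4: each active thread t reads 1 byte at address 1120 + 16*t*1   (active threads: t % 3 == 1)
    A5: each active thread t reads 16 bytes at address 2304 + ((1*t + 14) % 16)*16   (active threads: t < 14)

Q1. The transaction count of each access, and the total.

A1: 5 transactions
A2: 9 transactions
A3: 2 transactions
A4: 5 transactions
A5: 7 transactions

Answer: 5,9,2,5,7; total 28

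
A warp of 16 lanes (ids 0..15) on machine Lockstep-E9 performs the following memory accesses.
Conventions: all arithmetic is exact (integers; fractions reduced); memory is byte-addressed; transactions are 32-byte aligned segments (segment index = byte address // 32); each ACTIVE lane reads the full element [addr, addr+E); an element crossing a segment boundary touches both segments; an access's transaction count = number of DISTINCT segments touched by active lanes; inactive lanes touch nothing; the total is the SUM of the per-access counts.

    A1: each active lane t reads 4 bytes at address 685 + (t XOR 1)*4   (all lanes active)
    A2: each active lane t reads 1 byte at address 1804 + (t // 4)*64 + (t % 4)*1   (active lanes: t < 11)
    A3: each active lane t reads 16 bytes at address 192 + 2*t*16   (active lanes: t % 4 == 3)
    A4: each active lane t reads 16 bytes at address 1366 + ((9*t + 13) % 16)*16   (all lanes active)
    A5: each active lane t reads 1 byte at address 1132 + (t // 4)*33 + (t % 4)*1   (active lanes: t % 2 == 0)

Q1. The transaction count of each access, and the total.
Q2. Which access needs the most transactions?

A1: 3 transactions
A2: 3 transactions
A3: 4 transactions
A4: 9 transactions
A5: 4 transactions

Answer: 3,3,4,9,4; total 23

Answer: A4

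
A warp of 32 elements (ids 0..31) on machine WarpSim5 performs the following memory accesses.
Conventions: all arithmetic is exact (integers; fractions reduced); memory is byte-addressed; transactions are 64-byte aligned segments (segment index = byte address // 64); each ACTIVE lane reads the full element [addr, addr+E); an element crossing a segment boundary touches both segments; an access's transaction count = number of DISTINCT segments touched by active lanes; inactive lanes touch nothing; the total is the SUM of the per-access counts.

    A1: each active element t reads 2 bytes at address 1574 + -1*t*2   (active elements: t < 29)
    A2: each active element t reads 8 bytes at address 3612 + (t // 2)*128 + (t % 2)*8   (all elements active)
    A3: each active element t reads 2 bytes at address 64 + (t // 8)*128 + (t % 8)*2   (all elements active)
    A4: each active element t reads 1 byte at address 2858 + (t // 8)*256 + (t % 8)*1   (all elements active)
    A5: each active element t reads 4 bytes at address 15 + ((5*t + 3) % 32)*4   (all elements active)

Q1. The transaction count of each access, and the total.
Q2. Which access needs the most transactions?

A1: 2 transactions
A2: 16 transactions
A3: 4 transactions
A4: 4 transactions
A5: 3 transactions

Answer: 2,16,4,4,3; total 29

Answer: A2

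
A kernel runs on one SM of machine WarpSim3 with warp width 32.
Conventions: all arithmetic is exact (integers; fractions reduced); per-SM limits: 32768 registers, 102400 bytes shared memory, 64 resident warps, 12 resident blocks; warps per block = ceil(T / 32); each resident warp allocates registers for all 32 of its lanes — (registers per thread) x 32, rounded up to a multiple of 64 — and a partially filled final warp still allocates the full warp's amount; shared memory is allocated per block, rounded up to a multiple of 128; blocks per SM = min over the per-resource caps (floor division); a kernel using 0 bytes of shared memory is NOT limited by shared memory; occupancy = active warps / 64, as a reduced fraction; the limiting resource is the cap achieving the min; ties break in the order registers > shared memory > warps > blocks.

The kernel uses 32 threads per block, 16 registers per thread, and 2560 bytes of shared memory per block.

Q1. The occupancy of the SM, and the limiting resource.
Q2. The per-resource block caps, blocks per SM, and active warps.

Answer: occupancy 3/16, limited by blocks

registers: 64 blocks
shared memory: 40 blocks
warps: 64 blocks
blocks: 12 blocks

Answer: 12 blocks, 12 active warps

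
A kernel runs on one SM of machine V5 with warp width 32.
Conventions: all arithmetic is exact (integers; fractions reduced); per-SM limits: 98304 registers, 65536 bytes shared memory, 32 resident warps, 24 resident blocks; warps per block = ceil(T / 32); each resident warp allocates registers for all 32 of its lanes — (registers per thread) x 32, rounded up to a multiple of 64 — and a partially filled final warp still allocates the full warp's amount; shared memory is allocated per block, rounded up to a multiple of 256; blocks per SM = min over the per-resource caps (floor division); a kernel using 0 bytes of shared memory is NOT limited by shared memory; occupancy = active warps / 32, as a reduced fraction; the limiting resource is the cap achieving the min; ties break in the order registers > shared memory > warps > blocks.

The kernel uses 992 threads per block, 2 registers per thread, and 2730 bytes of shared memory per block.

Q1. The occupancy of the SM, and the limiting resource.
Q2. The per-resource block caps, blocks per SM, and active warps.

Answer: occupancy 31/32, limited by warps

registers: 49 blocks
shared memory: 23 blocks
warps: 1 block
blocks: 24 blocks

Answer: 1 block, 31 active warps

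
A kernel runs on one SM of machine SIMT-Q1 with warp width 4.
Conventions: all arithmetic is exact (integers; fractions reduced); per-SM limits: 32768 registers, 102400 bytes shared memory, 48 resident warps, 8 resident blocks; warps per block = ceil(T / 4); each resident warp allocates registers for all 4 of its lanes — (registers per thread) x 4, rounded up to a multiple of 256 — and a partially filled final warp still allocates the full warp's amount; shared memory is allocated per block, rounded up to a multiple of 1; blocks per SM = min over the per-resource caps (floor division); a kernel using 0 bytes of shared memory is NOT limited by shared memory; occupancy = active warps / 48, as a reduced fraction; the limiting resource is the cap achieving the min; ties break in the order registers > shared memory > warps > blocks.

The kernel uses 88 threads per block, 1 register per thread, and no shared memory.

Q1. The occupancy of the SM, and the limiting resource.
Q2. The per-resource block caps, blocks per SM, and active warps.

Answer: occupancy 11/12, limited by warps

registers: 5 blocks
shared memory: no limit (kernel uses none)
warps: 2 blocks
blocks: 8 blocks

Answer: 2 blocks, 44 active warps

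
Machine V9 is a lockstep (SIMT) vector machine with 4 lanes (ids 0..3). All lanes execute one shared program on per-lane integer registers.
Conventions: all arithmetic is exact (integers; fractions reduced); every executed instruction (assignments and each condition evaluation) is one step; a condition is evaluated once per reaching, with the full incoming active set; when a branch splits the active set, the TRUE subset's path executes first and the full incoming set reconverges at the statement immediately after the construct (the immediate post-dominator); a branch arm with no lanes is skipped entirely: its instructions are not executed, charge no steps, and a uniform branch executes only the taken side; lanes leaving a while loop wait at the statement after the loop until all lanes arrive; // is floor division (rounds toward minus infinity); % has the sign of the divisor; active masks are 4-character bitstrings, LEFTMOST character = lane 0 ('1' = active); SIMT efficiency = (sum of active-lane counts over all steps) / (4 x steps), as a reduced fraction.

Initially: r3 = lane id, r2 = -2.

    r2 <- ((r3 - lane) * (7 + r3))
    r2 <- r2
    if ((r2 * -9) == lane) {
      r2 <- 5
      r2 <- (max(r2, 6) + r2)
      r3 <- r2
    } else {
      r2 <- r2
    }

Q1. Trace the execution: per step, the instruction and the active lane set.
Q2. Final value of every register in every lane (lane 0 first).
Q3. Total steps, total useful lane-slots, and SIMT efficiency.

step 0: r2 <- ((r3 - lane) * (7 + r3)) 1111
step 1: r2 <- r2                     1111
step 2: eval ((r2 * -9) == lane)     1111
step 3: r2 <- 5                      1000
step 4: r2 <- (max(r2, 6) + r2)      1000
step 5: r3 <- r2                     1000
step 6: r2 <- r2                     0111

Answer: 7 steps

r3: 11,1,2,3
r2: 11,0,0,0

steps = 7; useful = 18; efficiency = 18/28 = 9/14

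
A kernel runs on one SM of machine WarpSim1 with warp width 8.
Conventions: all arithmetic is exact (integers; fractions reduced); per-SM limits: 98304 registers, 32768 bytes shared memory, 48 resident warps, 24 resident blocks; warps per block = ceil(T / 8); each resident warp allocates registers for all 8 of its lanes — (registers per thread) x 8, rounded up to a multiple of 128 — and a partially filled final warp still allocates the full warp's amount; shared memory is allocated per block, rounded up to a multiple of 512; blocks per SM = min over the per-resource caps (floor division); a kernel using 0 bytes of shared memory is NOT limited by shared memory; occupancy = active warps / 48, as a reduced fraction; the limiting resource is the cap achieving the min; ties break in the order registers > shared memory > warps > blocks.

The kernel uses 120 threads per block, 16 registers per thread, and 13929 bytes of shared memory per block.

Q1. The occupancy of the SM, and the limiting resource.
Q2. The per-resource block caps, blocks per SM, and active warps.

Answer: occupancy 5/8, limited by shared memory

registers: 51 blocks
shared memory: 2 blocks
warps: 3 blocks
blocks: 24 blocks

Answer: 2 blocks, 30 active warps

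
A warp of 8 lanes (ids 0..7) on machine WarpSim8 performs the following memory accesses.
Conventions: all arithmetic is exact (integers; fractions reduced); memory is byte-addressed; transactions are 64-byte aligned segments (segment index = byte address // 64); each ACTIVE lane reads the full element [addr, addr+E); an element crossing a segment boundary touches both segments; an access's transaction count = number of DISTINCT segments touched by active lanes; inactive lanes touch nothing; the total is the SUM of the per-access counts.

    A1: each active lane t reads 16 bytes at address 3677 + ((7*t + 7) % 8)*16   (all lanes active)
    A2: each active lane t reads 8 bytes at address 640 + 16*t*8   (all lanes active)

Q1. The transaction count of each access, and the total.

A1: 3 transactions
A2: 8 transactions

Answer: 3,8; total 11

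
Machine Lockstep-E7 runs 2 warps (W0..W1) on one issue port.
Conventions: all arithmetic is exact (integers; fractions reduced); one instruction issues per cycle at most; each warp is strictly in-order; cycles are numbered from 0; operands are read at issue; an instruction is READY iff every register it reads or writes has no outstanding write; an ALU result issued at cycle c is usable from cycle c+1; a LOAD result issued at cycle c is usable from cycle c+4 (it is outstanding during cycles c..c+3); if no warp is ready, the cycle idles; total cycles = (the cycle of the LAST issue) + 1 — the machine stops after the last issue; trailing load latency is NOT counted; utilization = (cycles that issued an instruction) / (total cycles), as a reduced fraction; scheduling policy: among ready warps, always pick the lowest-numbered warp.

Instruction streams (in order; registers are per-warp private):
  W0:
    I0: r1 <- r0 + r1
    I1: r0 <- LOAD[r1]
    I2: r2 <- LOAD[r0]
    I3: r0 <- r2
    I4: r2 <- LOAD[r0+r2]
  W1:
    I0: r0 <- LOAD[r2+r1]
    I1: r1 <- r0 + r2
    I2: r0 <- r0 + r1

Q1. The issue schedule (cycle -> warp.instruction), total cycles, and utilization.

cycle 0: W0.I0
cycle 1: W0.I1
cycle 2: W1.I0
cycle 3: idle
cycle 4: idle
cycle 5: W0.I2
cycle 6: W1.I1
cycle 7: W1.I2
cycle 8: idle
cycle 9: W0.I3
cycle 10: W0.I4

Answer: 11 cycles, utilization 8/11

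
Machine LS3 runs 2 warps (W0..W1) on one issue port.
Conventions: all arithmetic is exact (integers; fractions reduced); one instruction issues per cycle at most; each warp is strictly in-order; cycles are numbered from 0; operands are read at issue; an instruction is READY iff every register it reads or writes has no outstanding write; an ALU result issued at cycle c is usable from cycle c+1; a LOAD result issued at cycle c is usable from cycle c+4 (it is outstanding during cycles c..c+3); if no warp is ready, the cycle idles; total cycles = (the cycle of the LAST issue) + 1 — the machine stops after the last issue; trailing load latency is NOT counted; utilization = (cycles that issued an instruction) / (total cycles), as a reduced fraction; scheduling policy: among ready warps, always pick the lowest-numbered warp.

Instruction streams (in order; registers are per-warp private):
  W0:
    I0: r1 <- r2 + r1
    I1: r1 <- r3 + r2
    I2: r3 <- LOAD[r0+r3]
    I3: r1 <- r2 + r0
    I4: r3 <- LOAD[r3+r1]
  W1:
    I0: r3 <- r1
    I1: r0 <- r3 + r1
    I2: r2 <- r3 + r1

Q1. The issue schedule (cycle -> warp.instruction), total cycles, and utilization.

cycle 0: W0.I0
cycle 1: W0.I1
cycle 2: W0.I2
cycle 3: W0.I3
cycle 4: W1.I0
cycle 5: W1.I1
cycle 6: W0.I4
cycle 7: W1.I2

Answer: 8 cycles, utilization 1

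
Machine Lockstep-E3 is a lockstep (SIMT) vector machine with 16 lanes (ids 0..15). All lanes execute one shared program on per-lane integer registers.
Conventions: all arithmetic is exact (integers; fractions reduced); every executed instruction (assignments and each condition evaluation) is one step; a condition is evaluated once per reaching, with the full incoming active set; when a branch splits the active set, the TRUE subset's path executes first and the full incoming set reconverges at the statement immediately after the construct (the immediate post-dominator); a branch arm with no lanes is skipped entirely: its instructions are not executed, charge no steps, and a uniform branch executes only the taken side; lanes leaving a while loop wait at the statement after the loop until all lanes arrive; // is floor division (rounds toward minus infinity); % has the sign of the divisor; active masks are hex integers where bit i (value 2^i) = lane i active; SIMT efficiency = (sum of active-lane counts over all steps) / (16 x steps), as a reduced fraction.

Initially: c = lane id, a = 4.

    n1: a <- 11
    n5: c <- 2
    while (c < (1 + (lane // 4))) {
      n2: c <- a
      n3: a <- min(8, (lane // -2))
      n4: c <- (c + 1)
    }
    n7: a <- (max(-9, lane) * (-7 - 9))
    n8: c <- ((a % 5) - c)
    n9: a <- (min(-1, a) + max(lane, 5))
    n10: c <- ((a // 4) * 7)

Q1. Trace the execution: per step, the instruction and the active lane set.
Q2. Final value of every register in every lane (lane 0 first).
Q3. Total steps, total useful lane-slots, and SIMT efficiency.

step 0: a <- 11                      0xffff
step 1: c <- 2                       0xffff
step 2: eval (c < (1 + (lane // 4))) 0xffff
step 3: c <- a                       0xff00
step 4: a <- min(8, (lane // -2))    0xff00
step 5: c <- (c + 1)                 0xff00
step 6: eval (c < (1 + (lane // 4))) 0xff00
step 7: a <- (max(-9, lane) * (-7 - 9)) 0xffff
step 8: c <- ((a % 5) - c)           0xffff
step 9: a <- (min(-1, a) + max(lane, 5)) 0xffff
step 10: c <- ((a // 4) * 7)          0xffff

Answer: 11 steps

c: 7,-21,-49,-77,-105,-133,-161,-189,-210,-238,-266,-294,-315,-343,-371,-399
a: 4,-11,-27,-43,-59,-75,-90,-105,-120,-135,-150,-165,-180,-195,-210,-225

steps = 11; useful = 144; efficiency = 144/176 = 9/11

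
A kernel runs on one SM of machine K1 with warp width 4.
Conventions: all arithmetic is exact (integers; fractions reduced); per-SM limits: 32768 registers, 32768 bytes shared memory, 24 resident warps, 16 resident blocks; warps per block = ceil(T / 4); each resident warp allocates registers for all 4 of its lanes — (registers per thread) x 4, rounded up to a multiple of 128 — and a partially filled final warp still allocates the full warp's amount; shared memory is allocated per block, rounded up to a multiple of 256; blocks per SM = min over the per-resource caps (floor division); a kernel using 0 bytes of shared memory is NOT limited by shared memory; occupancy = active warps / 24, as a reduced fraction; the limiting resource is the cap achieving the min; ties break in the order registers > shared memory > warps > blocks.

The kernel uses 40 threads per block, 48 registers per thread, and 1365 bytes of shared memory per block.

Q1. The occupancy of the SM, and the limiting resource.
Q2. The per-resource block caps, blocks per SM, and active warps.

Answer: occupancy 5/6, limited by warps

registers: 12 blocks
shared memory: 21 blocks
warps: 2 blocks
blocks: 16 blocks

Answer: 2 blocks, 20 active warps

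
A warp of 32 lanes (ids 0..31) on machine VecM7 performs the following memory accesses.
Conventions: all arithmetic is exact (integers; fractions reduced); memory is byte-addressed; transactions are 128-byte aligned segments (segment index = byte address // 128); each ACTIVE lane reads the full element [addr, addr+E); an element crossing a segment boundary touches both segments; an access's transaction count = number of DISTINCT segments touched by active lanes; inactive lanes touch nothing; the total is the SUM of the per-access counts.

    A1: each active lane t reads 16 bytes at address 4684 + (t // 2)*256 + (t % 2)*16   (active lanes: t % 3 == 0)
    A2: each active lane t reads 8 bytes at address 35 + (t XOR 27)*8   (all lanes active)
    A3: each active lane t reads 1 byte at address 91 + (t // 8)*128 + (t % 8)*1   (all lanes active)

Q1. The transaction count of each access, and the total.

A1: 11 transactions
A2: 3 transactions
A3: 4 transactions

Answer: 11,3,4; total 18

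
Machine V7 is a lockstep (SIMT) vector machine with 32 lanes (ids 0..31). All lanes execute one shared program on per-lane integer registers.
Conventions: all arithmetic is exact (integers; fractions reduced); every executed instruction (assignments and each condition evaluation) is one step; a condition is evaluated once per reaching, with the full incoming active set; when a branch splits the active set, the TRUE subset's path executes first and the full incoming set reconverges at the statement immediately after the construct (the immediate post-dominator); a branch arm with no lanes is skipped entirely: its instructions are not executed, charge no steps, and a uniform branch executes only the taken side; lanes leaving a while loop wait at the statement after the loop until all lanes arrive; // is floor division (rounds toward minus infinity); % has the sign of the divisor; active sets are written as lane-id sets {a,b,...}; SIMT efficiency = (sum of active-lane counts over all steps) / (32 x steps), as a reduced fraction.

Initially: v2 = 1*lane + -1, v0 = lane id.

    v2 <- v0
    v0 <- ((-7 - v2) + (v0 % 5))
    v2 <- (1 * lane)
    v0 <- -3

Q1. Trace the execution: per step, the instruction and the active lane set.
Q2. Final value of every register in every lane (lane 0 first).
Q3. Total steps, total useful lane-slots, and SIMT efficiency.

step 0: v2 <- v0                     {0,1,2,3,4,5,6,7,8,9,10,11,12,13,14,15,16,17,18,19,20,21,22,23,24,25,26,27,28,29,30,31}
step 1: v0 <- ((-7 - v2) + (v0 % 5)) {0,1,2,3,4,5,6,7,8,9,10,11,12,13,14,15,16,17,18,19,20,21,22,23,24,25,26,27,28,29,30,31}
step 2: v2 <- (1 * lane)             {0,1,2,3,4,5,6,7,8,9,10,11,12,13,14,15,16,17,18,19,20,21,22,23,24,25,26,27,28,29,30,31}
step 3: v0 <- -3                     {0,1,2,3,4,5,6,7,8,9,10,11,12,13,14,15,16,17,18,19,20,21,22,23,24,25,26,27,28,29,30,31}

Answer: 4 steps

v2: 0,1,2,3,4,5,6,7,8,9,10,11,12,13,14,15,16,17,18,19,20,21,22,23,24,25,26,27,28,29,30,31
v0: -3,-3,-3,-3,-3,-3,-3,-3,-3,-3,-3,-3,-3,-3,-3,-3,-3,-3,-3,-3,-3,-3,-3,-3,-3,-3,-3,-3,-3,-3,-3,-3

steps = 4; useful = 128; efficiency = 128/128 = 1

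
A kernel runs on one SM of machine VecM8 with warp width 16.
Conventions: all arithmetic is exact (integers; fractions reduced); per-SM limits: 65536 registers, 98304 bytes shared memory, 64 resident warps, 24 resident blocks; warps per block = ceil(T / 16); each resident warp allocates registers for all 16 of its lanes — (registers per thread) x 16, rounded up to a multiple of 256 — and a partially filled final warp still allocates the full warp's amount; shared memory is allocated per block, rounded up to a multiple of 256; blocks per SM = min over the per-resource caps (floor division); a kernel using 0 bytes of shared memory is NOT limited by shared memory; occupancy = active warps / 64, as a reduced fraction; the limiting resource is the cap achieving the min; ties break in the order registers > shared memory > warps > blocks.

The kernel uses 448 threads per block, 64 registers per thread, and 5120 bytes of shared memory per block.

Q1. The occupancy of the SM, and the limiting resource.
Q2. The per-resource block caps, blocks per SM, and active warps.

Answer: occupancy 7/8, limited by registers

registers: 2 blocks
shared memory: 19 blocks
warps: 2 blocks
blocks: 24 blocks

Answer: 2 blocks, 56 active warps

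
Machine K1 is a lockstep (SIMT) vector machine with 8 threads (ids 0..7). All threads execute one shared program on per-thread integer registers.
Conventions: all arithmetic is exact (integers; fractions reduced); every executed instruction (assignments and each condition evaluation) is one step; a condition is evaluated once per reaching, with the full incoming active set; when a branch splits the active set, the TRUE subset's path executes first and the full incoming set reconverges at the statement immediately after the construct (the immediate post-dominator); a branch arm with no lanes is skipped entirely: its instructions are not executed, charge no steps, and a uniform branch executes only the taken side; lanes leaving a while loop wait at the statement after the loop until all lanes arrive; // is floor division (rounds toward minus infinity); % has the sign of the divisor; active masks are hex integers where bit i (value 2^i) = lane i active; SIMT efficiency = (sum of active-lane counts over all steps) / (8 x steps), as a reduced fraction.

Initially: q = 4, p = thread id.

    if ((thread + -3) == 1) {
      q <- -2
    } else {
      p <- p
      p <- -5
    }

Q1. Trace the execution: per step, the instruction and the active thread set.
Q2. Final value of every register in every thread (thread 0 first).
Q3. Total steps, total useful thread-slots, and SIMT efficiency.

step 0: eval ((thread + -3) == 1)    0xff
step 1: q <- -2                      0x10
step 2: p <- p                       0xef
step 3: p <- -5                      0xef

Answer: 4 steps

q: 4,4,4,4,-2,4,4,4
p: -5,-5,-5,-5,4,-5,-5,-5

steps = 4; useful = 23; efficiency = 23/32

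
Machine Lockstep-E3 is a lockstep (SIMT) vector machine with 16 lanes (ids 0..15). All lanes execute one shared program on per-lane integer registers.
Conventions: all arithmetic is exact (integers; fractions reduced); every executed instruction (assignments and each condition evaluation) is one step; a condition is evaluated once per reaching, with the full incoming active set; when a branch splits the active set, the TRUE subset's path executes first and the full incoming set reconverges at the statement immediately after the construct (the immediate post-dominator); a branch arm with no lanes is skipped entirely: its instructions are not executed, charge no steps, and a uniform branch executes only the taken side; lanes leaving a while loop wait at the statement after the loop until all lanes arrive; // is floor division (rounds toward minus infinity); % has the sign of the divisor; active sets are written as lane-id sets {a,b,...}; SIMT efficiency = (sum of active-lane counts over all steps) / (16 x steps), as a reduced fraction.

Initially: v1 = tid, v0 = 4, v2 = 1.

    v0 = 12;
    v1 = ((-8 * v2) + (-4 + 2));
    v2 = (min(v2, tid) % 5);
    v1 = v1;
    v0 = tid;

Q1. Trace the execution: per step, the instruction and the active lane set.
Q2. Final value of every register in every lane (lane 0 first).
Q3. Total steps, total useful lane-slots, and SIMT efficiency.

step 0: v0 <- 12                     {0,1,2,3,4,5,6,7,8,9,10,11,12,13,14,15}
step 1: v1 <- ((-8 * v2) + (-4 + 2)) {0,1,2,3,4,5,6,7,8,9,10,11,12,13,14,15}
step 2: v2 <- (min(v2, tid) % 5)     {0,1,2,3,4,5,6,7,8,9,10,11,12,13,14,15}
step 3: v1 <- v1                     {0,1,2,3,4,5,6,7,8,9,10,11,12,13,14,15}
step 4: v0 <- tid                    {0,1,2,3,4,5,6,7,8,9,10,11,12,13,14,15}

Answer: 5 steps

v1: -10,-10,-10,-10,-10,-10,-10,-10,-10,-10,-10,-10,-10,-10,-10,-10
v0: 0,1,2,3,4,5,6,7,8,9,10,11,12,13,14,15
v2: 0,1,1,1,1,1,1,1,1,1,1,1,1,1,1,1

steps = 5; useful = 80; efficiency = 80/80 = 1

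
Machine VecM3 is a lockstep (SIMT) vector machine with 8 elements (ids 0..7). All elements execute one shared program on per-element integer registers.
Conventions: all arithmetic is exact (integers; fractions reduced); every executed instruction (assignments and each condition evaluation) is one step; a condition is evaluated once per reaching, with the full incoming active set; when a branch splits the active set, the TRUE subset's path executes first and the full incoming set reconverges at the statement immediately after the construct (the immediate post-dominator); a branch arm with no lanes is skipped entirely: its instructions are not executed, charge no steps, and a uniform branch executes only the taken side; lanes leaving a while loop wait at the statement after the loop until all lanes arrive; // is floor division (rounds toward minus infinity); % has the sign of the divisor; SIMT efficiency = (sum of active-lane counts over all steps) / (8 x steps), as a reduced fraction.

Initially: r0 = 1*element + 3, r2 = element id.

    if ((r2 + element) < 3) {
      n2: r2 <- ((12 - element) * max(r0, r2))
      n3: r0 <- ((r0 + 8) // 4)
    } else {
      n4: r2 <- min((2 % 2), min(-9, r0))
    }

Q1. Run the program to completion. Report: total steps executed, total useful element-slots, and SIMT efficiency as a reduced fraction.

Answer: 4 steps, 18 useful, 9/16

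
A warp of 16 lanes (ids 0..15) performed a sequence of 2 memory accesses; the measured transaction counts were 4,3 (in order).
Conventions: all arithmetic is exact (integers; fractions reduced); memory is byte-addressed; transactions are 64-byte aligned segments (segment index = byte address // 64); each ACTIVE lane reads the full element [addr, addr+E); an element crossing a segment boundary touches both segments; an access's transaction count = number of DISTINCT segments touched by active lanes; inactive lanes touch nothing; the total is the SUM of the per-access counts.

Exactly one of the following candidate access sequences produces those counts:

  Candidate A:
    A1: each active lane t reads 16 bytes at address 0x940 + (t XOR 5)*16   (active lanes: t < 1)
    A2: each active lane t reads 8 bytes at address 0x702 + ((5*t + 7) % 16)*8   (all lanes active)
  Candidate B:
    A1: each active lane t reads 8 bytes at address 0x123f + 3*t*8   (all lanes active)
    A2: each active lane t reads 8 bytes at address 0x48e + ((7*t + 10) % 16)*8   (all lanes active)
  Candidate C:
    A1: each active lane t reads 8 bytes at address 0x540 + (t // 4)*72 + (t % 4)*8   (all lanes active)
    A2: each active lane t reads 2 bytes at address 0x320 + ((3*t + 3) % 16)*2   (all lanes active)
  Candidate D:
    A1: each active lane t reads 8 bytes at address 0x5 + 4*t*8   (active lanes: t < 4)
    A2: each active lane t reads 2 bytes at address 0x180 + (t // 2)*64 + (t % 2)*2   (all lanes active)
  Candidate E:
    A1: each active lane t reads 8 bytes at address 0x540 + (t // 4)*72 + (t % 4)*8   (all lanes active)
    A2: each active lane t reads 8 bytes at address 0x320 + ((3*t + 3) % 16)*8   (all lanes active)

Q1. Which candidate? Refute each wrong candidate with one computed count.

A: A1 gives 1 transaction, not 4
B: A1 gives 7 transactions, not 4
C: A2 gives 1 transaction, not 3
D: A1 gives 2 transactions, not 4
E: all counts match (4,3)

Answer: E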